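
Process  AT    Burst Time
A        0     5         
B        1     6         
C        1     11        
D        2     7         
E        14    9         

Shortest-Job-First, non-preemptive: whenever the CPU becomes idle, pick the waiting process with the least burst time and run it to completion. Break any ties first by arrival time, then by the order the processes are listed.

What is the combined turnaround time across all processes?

81

Schedule: | A 0-5 | B 5-11 | D 11-18 | E 18-27 | C 27-38 |
Completion: A=5  B=11  C=38  D=18  E=27
Turnaround = completion − arrival: A=5, B=10, C=37, D=16, E=13
Total turnaround = 5 + 10 + 37 + 16 + 13 = 81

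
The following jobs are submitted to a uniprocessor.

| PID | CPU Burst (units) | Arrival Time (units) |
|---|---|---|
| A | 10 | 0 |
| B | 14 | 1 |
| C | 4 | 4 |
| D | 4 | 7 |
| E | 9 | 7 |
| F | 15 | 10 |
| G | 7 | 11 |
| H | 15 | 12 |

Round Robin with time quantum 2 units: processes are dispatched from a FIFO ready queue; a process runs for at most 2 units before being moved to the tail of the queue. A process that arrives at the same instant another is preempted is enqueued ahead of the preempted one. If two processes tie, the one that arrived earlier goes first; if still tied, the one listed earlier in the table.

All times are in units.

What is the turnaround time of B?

Gantt: | A 0-2 | B 2-4 | A 4-6 | C 6-8 | B 8-10 | A 10-12 | D 12-14 | E 14-16 | C 16-18 | F 18-20 | B 20-22 | G 22-24 | H 24-26 | A 26-28 | D 28-30 | E 30-32 | F 32-34 | B 34-36 | G 36-38 | H 38-40 | A 40-42 | E 42-44 | F 44-46 | B 46-48 | G 48-50 | H 50-52 | E 52-54 | F 54-56 | B 56-58 | G 58-59 | H 59-61 | E 61-62 | F 62-64 | B 64-66 | H 66-68 | F 68-70 | H 70-72 | F 72-74 | H 74-76 | F 76-77 | H 77-78 |
Completion: A=42  B=66  C=18  D=30  E=62  F=77  G=59  H=78
Turnaround (C−A): A=42  B=65  C=14  D=23  E=55  F=67  G=48  H=66
Turnaround(B) = completion − arrival = 66 − 1 = 65

65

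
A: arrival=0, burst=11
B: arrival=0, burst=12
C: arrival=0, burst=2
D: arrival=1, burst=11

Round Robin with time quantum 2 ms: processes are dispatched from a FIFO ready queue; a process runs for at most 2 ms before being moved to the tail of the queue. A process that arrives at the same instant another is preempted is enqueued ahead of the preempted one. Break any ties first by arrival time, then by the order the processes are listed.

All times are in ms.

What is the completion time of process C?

6

Timeline: | A 0-2 | B 2-4 | C 4-6 | D 6-8 | A 8-10 | B 10-12 | D 12-14 | A 14-16 | B 16-18 | D 18-20 | A 20-22 | B 22-24 | D 24-26 | A 26-28 | B 28-30 | D 30-32 | A 32-33 | B 33-35 | D 35-36 |
Completion: A=33  B=35  C=6  D=36
Turnaround (C−A): A=33  B=35  C=6  D=35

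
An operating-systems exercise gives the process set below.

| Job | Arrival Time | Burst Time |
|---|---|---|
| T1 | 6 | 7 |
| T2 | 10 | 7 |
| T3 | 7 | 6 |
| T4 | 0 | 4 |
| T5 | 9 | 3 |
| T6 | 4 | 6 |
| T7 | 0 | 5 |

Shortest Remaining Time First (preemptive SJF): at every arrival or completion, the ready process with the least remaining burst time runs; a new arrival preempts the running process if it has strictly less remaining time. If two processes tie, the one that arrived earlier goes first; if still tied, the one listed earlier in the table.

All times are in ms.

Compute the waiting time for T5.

0

Gantt: | T4 0-4 | T7 4-9 | T5 9-12 | T6 12-18 | T3 18-24 | T1 24-31 | T2 31-38 |
Completion: T1=31  T2=38  T3=24  T4=4  T5=12  T6=18  T7=9
Turnaround (C−A): T1=25  T2=28  T3=17  T4=4  T5=3  T6=14  T7=9
Waiting(T5) = turnaround − burst = 3 − 3 = 0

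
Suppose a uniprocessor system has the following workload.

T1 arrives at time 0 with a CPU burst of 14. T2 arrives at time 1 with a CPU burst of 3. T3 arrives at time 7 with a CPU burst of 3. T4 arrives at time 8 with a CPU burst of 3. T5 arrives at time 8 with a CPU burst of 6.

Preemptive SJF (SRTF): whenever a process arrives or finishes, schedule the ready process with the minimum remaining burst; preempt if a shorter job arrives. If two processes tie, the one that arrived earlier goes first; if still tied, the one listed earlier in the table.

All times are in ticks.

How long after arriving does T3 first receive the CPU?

0

Timeline: | T1 0-1 | T2 1-4 | T1 4-7 | T3 7-10 | T4 10-13 | T5 13-19 | T1 19-29 |
Completion: T1=29  T2=4  T3=10  T4=13  T5=19
Response(T3) = first start − arrival = 7 − 7 = 0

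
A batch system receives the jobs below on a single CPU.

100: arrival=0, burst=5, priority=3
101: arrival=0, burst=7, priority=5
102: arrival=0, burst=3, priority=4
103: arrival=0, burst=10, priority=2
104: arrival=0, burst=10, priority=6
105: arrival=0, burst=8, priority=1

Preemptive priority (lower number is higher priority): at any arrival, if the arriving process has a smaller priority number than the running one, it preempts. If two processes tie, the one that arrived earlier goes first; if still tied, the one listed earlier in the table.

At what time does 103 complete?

Gantt: | 105 0-8 | 103 8-18 | 100 18-23 | 102 23-26 | 101 26-33 | 104 33-43 |
Completion: 100=23  101=33  102=26  103=18  104=43  105=8

18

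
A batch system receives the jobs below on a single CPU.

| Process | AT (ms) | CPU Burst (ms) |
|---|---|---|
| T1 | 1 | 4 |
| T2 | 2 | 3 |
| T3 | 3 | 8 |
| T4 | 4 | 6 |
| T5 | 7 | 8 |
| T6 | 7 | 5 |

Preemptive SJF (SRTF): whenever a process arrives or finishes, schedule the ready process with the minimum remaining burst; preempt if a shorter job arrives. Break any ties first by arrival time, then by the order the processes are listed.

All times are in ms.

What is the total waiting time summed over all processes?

49

Schedule: | idle 0-1 | T1 1-5 | T2 5-8 | T6 8-13 | T4 13-19 | T3 19-27 | T5 27-35 |
Completion: T1=5  T2=8  T3=27  T4=19  T5=35  T6=13
Waiting = turnaround − burst: T1=0, T2=3, T3=16, T4=9, T5=20, T6=1
Total waiting = 0 + 3 + 16 + 9 + 20 + 1 = 49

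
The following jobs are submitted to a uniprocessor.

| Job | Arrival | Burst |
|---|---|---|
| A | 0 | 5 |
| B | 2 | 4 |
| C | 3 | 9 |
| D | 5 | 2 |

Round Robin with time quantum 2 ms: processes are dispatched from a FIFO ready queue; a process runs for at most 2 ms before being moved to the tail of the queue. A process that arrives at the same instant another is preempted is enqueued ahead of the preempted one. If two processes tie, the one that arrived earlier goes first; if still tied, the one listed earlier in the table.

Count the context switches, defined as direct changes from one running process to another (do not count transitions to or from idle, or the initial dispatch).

7

Schedule: | A 0-2 | B 2-4 | A 4-6 | C 6-8 | B 8-10 | D 10-12 | A 12-13 | C 13-20 |
Completion: A=13  B=10  C=20  D=12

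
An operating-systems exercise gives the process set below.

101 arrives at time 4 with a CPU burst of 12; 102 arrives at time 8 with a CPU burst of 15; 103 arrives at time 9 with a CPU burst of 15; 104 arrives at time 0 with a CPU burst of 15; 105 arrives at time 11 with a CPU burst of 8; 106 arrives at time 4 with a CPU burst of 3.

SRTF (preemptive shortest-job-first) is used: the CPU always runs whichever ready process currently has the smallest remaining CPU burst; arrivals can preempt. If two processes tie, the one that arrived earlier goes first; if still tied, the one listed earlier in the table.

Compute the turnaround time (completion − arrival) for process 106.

Timeline: | 104 0-4 | 106 4-7 | 104 7-18 | 105 18-26 | 101 26-38 | 102 38-53 | 103 53-68 |
Completion: 101=38  102=53  103=68  104=18  105=26  106=7
Turnaround (C−A): 101=34  102=45  103=59  104=18  105=15  106=3
Turnaround(106) = completion − arrival = 7 − 4 = 3

3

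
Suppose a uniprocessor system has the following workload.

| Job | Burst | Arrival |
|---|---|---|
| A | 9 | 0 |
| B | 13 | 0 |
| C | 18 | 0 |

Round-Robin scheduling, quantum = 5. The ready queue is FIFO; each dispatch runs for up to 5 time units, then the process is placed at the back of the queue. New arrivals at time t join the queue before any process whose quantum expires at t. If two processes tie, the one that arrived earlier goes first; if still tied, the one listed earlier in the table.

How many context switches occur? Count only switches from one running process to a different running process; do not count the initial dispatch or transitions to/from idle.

7

Gantt: | A 0-5 | B 5-10 | C 10-15 | A 15-19 | B 19-24 | C 24-29 | B 29-32 | C 32-40 |
Completion: A=19  B=32  C=40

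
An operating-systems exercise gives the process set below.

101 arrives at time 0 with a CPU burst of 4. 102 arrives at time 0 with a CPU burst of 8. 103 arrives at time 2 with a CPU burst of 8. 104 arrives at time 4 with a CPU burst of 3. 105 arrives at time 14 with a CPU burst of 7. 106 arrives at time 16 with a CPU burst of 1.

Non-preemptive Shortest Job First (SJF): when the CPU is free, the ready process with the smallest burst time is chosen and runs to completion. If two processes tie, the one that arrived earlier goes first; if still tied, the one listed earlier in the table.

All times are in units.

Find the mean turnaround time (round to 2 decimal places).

11.00

Timeline: | 101 0-4 | 104 4-7 | 102 7-15 | 105 15-22 | 106 22-23 | 103 23-31 |
Completion: 101=4  102=15  103=31  104=7  105=22  106=23
Turnaround (C−A): 101=4  102=15  103=29  104=3  105=8  106=7
Turnaround times: 101=4, 102=15, 103=29, 104=3, 105=8, 106=7
Average turnaround = (4+15+29+3+8+7) / 6 = 66/6 = 11.00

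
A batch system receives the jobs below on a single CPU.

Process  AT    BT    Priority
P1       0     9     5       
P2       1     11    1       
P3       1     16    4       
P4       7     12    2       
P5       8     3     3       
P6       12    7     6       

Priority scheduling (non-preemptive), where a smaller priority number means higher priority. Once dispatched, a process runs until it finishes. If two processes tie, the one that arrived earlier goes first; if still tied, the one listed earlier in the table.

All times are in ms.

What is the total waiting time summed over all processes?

118

Timeline: | P1 0-9 | P2 9-20 | P4 20-32 | P5 32-35 | P3 35-51 | P6 51-58 |
Completion: P1=9  P2=20  P3=51  P4=32  P5=35  P6=58
Turnaround (C−A): P1=9  P2=19  P3=50  P4=25  P5=27  P6=46
Waiting = turnaround − burst: P1=0, P2=8, P3=34, P4=13, P5=24, P6=39
Total waiting = 0 + 8 + 34 + 13 + 24 + 39 = 118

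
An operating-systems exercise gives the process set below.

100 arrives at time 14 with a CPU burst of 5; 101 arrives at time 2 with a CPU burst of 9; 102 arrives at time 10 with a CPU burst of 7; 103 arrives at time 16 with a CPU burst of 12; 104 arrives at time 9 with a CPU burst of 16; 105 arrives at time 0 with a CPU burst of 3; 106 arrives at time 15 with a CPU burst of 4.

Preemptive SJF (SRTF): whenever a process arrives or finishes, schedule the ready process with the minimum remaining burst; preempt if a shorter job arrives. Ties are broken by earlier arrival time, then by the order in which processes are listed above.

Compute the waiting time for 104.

31

Schedule: | 105 0-3 | 101 3-12 | 102 12-19 | 106 19-23 | 100 23-28 | 103 28-40 | 104 40-56 |
Completion: 100=28  101=12  102=19  103=40  104=56  105=3  106=23
Turnaround (C−A): 100=14  101=10  102=9  103=24  104=47  105=3  106=8
Waiting(104) = turnaround − burst = 47 − 16 = 31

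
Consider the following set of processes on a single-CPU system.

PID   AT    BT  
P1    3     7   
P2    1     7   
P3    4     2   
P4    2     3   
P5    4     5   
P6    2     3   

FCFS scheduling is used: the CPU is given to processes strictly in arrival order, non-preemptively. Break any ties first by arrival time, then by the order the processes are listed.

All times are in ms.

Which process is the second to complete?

Schedule: | idle 0-1 | P2 1-8 | P4 8-11 | P6 11-14 | P1 14-21 | P3 21-23 | P5 23-28 |
Completion: P1=21  P2=8  P3=23  P4=11  P5=28  P6=14
Turnaround (C−A): P1=18  P2=7  P3=19  P4=9  P5=24  P6=12
Finish order: P2 → P4 → P6 → P1 → P3 → P5

P4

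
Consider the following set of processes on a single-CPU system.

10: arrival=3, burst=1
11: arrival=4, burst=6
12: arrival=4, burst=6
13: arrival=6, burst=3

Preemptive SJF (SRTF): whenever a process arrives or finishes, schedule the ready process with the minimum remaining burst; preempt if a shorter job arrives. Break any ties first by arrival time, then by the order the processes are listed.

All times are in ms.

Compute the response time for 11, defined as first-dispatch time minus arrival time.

Schedule: | idle 0-3 | 10 3-4 | 11 4-6 | 13 6-9 | 11 9-13 | 12 13-19 |
Completion: 10=4  11=13  12=19  13=9
Turnaround (C−A): 10=1  11=9  12=15  13=3
Response(11) = first start − arrival = 4 − 4 = 0

0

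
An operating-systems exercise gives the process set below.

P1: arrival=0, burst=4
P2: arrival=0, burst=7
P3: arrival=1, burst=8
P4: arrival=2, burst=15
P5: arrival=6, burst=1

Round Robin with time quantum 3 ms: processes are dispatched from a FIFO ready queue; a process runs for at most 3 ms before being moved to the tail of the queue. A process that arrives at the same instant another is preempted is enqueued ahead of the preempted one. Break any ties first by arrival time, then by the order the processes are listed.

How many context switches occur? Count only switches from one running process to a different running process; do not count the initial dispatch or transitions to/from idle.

Gantt: | P1 0-3 | P2 3-6 | P3 6-9 | P4 9-12 | P1 12-13 | P5 13-14 | P2 14-17 | P3 17-20 | P4 20-23 | P2 23-24 | P3 24-26 | P4 26-35 |
Completion: P1=13  P2=24  P3=26  P4=35  P5=14

11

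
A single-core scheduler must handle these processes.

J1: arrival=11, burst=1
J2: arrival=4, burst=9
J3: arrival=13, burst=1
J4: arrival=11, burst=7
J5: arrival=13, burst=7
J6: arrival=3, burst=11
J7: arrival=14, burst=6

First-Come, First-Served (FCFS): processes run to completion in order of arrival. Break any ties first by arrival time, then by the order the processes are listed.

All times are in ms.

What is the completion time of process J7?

Gantt: | idle 0-3 | J6 3-14 | J2 14-23 | J1 23-24 | J4 24-31 | J3 31-32 | J5 32-39 | J7 39-45 |
Completion: J1=24  J2=23  J3=32  J4=31  J5=39  J6=14  J7=45

45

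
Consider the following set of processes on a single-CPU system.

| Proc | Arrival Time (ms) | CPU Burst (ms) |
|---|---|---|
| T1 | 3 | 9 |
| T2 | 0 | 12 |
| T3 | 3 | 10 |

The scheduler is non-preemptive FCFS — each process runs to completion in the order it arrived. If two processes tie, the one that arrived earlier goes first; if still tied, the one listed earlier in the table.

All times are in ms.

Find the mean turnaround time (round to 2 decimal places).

19.33

Schedule: | T2 0-12 | T1 12-21 | T3 21-31 |
Completion: T1=21  T2=12  T3=31
Turnaround times: T1=18, T2=12, T3=28
Average turnaround = (18+12+28) / 3 = 58/3 = 19.33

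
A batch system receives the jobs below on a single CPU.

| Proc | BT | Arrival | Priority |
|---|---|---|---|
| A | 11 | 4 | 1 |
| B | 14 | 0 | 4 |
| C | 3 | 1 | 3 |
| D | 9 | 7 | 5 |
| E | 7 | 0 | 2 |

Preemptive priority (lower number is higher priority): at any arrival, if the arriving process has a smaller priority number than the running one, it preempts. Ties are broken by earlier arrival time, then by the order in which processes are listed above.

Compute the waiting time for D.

Timeline: | E 0-4 | A 4-15 | E 15-18 | C 18-21 | B 21-35 | D 35-44 |
Completion: A=15  B=35  C=21  D=44  E=18
Turnaround (C−A): A=11  B=35  C=20  D=37  E=18
Waiting(D) = turnaround − burst = 37 − 9 = 28

28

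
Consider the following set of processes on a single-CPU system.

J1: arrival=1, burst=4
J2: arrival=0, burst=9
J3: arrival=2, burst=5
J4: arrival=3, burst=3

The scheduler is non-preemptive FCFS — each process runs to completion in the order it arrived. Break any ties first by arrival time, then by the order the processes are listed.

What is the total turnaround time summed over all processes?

Schedule: | J2 0-9 | J1 9-13 | J3 13-18 | J4 18-21 |
Completion: J1=13  J2=9  J3=18  J4=21
Turnaround = completion − arrival: J1=12, J2=9, J3=16, J4=18
Total turnaround = 12 + 9 + 16 + 18 = 55

55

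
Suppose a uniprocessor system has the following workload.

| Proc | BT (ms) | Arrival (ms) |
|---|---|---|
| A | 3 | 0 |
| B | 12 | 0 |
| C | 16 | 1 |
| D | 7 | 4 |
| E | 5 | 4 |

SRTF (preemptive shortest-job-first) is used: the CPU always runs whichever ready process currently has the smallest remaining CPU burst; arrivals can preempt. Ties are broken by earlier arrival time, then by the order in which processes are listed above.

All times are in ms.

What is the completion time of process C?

Schedule: | A 0-3 | B 3-4 | E 4-9 | D 9-16 | B 16-27 | C 27-43 |
Completion: A=3  B=27  C=43  D=16  E=9

43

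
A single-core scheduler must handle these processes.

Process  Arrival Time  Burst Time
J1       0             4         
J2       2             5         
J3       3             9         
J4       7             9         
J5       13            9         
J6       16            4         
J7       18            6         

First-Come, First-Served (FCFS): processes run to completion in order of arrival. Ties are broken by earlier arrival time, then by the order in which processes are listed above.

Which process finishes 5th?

J5

Timeline: | J1 0-4 | J2 4-9 | J3 9-18 | J4 18-27 | J5 27-36 | J6 36-40 | J7 40-46 |
Completion: J1=4  J2=9  J3=18  J4=27  J5=36  J6=40  J7=46
Turnaround (C−A): J1=4  J2=7  J3=15  J4=20  J5=23  J6=24  J7=28
Finish order: J1 → J2 → J3 → J4 → J5 → J6 → J7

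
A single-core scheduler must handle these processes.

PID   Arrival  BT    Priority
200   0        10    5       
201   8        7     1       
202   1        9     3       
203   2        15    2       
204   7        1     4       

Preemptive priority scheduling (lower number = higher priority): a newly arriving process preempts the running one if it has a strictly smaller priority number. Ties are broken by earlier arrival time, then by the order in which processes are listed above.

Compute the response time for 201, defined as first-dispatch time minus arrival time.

0

Timeline: | 200 0-1 | 202 1-2 | 203 2-8 | 201 8-15 | 203 15-24 | 202 24-32 | 204 32-33 | 200 33-42 |
Completion: 200=42  201=15  202=32  203=24  204=33
Response(201) = first start − arrival = 8 − 8 = 0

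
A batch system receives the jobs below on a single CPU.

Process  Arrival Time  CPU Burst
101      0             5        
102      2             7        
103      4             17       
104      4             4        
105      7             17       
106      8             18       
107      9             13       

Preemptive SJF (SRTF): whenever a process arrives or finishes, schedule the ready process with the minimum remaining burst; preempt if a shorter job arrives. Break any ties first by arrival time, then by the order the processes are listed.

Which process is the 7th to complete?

Schedule: | 101 0-5 | 104 5-9 | 102 9-16 | 107 16-29 | 103 29-46 | 105 46-63 | 106 63-81 |
Completion: 101=5  102=16  103=46  104=9  105=63  106=81  107=29
Finish order: 101 → 104 → 102 → 107 → 103 → 105 → 106

106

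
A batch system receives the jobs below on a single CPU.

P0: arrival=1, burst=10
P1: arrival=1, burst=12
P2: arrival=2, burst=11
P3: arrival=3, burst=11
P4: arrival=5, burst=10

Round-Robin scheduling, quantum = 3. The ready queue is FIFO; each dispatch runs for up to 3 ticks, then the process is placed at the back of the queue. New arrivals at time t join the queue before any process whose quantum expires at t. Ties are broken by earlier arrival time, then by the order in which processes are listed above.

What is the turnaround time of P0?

Gantt: | idle 0-1 | P0 1-4 | P1 4-7 | P2 7-10 | P3 10-13 | P0 13-16 | P4 16-19 | P1 19-22 | P2 22-25 | P3 25-28 | P0 28-31 | P4 31-34 | P1 34-37 | P2 37-40 | P3 40-43 | P0 43-44 | P4 44-47 | P1 47-50 | P2 50-52 | P3 52-54 | P4 54-55 |
Completion: P0=44  P1=50  P2=52  P3=54  P4=55
Turnaround(P0) = completion − arrival = 44 − 1 = 43

43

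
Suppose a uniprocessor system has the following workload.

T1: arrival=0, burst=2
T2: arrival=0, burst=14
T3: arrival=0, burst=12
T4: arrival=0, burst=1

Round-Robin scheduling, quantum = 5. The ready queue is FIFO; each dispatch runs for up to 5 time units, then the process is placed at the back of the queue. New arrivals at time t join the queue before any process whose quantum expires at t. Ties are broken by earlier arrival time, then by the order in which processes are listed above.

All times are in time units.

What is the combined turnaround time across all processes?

Timeline: | T1 0-2 | T2 2-7 | T3 7-12 | T4 12-13 | T2 13-18 | T3 18-23 | T2 23-27 | T3 27-29 |
Completion: T1=2  T2=27  T3=29  T4=13
Turnaround (C−A): T1=2  T2=27  T3=29  T4=13
Turnaround = completion − arrival: T1=2, T2=27, T3=29, T4=13
Total turnaround = 2 + 27 + 29 + 13 = 71

71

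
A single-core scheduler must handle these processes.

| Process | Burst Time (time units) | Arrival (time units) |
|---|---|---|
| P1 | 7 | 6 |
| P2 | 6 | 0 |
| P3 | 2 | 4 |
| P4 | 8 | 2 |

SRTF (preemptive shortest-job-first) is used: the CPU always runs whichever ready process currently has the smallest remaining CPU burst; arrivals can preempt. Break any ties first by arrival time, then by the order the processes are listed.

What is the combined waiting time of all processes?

17

Gantt: | P2 0-6 | P3 6-8 | P1 8-15 | P4 15-23 |
Completion: P1=15  P2=6  P3=8  P4=23
Waiting = turnaround − burst: P1=2, P2=0, P3=2, P4=13
Total waiting = 2 + 0 + 2 + 13 = 17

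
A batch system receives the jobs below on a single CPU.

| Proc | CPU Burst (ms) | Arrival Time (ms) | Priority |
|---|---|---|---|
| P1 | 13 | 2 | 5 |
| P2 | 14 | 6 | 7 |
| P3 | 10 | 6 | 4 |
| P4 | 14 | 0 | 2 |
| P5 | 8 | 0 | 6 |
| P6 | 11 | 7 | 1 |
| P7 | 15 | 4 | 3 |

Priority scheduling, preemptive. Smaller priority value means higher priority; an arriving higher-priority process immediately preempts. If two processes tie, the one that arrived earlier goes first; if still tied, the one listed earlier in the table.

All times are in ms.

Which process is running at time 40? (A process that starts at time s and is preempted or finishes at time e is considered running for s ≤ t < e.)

Schedule: | P4 0-7 | P6 7-18 | P4 18-25 | P7 25-40 | P3 40-50 | P1 50-63 | P5 63-71 | P2 71-85 |
Completion: P1=63  P2=85  P3=50  P4=25  P5=71  P6=18  P7=40

P3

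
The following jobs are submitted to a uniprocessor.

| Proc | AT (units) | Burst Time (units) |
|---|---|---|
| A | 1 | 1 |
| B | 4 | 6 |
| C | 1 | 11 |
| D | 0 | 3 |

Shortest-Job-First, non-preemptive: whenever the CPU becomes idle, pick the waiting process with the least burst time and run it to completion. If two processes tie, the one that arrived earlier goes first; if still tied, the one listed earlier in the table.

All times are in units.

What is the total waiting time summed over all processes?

11

Schedule: | D 0-3 | A 3-4 | B 4-10 | C 10-21 |
Completion: A=4  B=10  C=21  D=3
Turnaround (C−A): A=3  B=6  C=20  D=3
Waiting = turnaround − burst: A=2, B=0, C=9, D=0
Total waiting = 2 + 0 + 9 + 0 = 11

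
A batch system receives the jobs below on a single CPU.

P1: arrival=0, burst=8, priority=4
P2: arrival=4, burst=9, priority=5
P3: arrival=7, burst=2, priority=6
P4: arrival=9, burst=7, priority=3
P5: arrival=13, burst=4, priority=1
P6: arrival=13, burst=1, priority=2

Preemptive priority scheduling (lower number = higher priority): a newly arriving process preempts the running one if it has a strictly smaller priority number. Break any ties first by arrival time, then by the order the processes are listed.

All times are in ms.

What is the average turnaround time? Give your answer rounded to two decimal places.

Schedule: | P1 0-8 | P2 8-9 | P4 9-13 | P5 13-17 | P6 17-18 | P4 18-21 | P2 21-29 | P3 29-31 |
Completion: P1=8  P2=29  P3=31  P4=21  P5=17  P6=18
Turnaround times: P1=8, P2=25, P3=24, P4=12, P5=4, P6=5
Average turnaround = (8+25+24+12+4+5) / 6 = 78/6 = 13.00

13.00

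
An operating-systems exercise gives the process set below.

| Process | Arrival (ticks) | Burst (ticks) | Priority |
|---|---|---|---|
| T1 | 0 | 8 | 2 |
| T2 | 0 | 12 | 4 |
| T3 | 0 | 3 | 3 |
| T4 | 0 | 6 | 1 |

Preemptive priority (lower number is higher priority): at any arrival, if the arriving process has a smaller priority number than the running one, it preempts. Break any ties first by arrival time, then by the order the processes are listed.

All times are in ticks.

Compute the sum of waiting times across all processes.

37

Gantt: | T4 0-6 | T1 6-14 | T3 14-17 | T2 17-29 |
Completion: T1=14  T2=29  T3=17  T4=6
Waiting = turnaround − burst: T1=6, T2=17, T3=14, T4=0
Total waiting = 6 + 17 + 14 + 0 = 37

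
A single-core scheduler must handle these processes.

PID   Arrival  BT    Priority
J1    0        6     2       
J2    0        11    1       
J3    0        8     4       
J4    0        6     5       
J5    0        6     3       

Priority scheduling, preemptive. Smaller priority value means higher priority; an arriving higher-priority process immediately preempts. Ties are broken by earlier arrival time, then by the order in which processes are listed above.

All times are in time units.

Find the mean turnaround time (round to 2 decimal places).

Schedule: | J2 0-11 | J1 11-17 | J5 17-23 | J3 23-31 | J4 31-37 |
Completion: J1=17  J2=11  J3=31  J4=37  J5=23
Turnaround (C−A): J1=17  J2=11  J3=31  J4=37  J5=23
Turnaround times: J1=17, J2=11, J3=31, J4=37, J5=23
Average turnaround = (17+11+31+37+23) / 5 = 119/5 = 23.80

23.80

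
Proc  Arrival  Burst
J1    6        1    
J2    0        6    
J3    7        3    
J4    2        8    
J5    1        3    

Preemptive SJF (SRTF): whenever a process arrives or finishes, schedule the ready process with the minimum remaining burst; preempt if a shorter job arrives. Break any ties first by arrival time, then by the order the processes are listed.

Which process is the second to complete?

Schedule: | J2 0-1 | J5 1-4 | J2 4-6 | J1 6-7 | J2 7-10 | J3 10-13 | J4 13-21 |
Completion: J1=7  J2=10  J3=13  J4=21  J5=4
Turnaround (C−A): J1=1  J2=10  J3=6  J4=19  J5=3
Finish order: J5 → J1 → J2 → J3 → J4

J1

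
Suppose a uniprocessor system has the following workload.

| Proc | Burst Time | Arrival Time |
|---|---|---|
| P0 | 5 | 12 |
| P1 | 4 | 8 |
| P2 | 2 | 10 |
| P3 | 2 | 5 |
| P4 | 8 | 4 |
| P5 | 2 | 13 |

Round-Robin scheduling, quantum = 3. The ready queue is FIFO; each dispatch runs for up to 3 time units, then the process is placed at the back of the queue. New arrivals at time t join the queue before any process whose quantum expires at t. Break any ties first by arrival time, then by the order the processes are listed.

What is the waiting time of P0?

Gantt: | idle 0-4 | P4 4-7 | P3 7-9 | P4 9-12 | P1 12-15 | P2 15-17 | P0 17-20 | P4 20-22 | P5 22-24 | P1 24-25 | P0 25-27 |
Completion: P0=27  P1=25  P2=17  P3=9  P4=22  P5=24
Turnaround (C−A): P0=15  P1=17  P2=7  P3=4  P4=18  P5=11
Waiting(P0) = turnaround − burst = 15 − 5 = 10

10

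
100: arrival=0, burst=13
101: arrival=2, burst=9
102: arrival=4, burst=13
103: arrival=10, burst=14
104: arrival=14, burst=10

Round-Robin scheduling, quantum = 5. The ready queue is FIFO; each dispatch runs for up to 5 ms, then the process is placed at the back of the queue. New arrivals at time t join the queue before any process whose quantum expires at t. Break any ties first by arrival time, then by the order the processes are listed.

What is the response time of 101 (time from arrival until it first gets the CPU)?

3

Schedule: | 100 0-5 | 101 5-10 | 102 10-15 | 100 15-20 | 103 20-25 | 101 25-29 | 104 29-34 | 102 34-39 | 100 39-42 | 103 42-47 | 104 47-52 | 102 52-55 | 103 55-59 |
Completion: 100=42  101=29  102=55  103=59  104=52
Turnaround (C−A): 100=42  101=27  102=51  103=49  104=38
Response(101) = first start − arrival = 5 − 2 = 3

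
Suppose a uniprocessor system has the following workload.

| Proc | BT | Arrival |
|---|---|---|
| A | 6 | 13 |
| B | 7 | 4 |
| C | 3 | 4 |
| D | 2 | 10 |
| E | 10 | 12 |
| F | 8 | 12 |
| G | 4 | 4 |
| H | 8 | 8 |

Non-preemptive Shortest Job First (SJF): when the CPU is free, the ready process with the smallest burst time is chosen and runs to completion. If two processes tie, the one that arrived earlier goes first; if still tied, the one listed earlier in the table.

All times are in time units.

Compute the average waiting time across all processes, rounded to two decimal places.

11.13

Timeline: | idle 0-4 | C 4-7 | G 7-11 | D 11-13 | A 13-19 | B 19-26 | H 26-34 | F 34-42 | E 42-52 |
Completion: A=19  B=26  C=7  D=13  E=52  F=42  G=11  H=34
Waiting times: A=0, B=15, C=0, D=1, E=30, F=22, G=3, H=18
Average waiting = (0+15+0+1+30+22+3+18) / 8 = 89/8 = 11.13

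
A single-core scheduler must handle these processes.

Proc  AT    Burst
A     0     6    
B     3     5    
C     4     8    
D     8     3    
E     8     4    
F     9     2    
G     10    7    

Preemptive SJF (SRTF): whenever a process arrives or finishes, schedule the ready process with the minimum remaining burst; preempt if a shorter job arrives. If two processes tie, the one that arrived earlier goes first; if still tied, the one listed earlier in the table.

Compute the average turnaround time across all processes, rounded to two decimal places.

12.29

Gantt: | A 0-6 | B 6-11 | F 11-13 | D 13-16 | E 16-20 | G 20-27 | C 27-35 |
Completion: A=6  B=11  C=35  D=16  E=20  F=13  G=27
Turnaround times: A=6, B=8, C=31, D=8, E=12, F=4, G=17
Average turnaround = (6+8+31+8+12+4+17) / 7 = 86/7 = 12.29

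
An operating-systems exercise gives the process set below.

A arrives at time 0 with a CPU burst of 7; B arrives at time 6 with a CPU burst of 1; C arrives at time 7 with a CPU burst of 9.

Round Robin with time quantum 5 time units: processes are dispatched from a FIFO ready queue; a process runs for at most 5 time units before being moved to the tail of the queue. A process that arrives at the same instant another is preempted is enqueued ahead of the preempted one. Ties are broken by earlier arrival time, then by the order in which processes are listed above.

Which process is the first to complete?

Gantt: | A 0-7 | B 7-8 | C 8-17 |
Completion: A=7  B=8  C=17
Finish order: A → B → C

A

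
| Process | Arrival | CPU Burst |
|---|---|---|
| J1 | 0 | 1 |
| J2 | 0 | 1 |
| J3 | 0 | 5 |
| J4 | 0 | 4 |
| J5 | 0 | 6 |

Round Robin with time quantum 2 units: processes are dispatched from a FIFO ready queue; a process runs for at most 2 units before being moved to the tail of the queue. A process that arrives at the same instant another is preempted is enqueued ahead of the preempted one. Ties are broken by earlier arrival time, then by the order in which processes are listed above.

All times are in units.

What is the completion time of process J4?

12

Gantt: | J1 0-1 | J2 1-2 | J3 2-4 | J4 4-6 | J5 6-8 | J3 8-10 | J4 10-12 | J5 12-14 | J3 14-15 | J5 15-17 |
Completion: J1=1  J2=2  J3=15  J4=12  J5=17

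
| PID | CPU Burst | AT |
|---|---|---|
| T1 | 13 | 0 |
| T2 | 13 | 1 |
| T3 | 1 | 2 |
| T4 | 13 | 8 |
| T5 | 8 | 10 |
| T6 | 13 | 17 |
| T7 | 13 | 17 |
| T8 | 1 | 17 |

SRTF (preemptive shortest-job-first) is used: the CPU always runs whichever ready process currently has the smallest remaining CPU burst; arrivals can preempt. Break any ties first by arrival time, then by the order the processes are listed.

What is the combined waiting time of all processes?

Timeline: | T1 0-2 | T3 2-3 | T1 3-14 | T5 14-17 | T8 17-18 | T5 18-23 | T2 23-36 | T4 36-49 | T6 49-62 | T7 62-75 |
Completion: T1=14  T2=36  T3=3  T4=49  T5=23  T6=62  T7=75  T8=18
Waiting = turnaround − burst: T1=1, T2=22, T3=0, T4=28, T5=5, T6=32, T7=45, T8=0
Total waiting = 1 + 22 + 0 + 28 + 5 + 32 + 45 + 0 = 133

133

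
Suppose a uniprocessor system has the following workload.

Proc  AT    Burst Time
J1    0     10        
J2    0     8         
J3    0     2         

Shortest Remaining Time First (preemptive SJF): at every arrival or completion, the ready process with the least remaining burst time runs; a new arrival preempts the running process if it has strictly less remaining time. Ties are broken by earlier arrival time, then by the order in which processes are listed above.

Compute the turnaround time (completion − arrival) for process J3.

Timeline: | J3 0-2 | J2 2-10 | J1 10-20 |
Completion: J1=20  J2=10  J3=2
Turnaround (C−A): J1=20  J2=10  J3=2
Turnaround(J3) = completion − arrival = 2 − 0 = 2

2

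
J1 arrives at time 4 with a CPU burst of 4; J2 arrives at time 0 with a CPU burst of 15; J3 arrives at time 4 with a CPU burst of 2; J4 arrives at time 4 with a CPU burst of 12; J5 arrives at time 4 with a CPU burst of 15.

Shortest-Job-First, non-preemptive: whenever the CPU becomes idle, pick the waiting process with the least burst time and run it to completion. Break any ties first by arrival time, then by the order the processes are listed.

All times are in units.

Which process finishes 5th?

J5

Gantt: | J2 0-15 | J3 15-17 | J1 17-21 | J4 21-33 | J5 33-48 |
Completion: J1=21  J2=15  J3=17  J4=33  J5=48
Finish order: J2 → J3 → J1 → J4 → J5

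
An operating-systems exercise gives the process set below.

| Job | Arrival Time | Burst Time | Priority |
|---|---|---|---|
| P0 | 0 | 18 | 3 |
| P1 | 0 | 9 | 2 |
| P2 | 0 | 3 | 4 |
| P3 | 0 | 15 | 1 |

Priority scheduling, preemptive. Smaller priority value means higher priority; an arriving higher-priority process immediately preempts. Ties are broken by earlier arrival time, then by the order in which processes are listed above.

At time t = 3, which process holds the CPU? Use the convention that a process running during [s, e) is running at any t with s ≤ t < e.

P3

Schedule: | P3 0-15 | P1 15-24 | P0 24-42 | P2 42-45 |
Completion: P0=42  P1=24  P2=45  P3=15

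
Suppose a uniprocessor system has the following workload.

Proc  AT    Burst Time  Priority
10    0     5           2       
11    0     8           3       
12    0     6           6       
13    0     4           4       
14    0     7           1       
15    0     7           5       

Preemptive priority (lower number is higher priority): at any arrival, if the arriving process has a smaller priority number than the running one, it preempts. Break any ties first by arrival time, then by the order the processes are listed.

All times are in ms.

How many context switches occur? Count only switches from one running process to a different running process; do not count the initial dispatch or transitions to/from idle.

5

Timeline: | 14 0-7 | 10 7-12 | 11 12-20 | 13 20-24 | 15 24-31 | 12 31-37 |
Completion: 10=12  11=20  12=37  13=24  14=7  15=31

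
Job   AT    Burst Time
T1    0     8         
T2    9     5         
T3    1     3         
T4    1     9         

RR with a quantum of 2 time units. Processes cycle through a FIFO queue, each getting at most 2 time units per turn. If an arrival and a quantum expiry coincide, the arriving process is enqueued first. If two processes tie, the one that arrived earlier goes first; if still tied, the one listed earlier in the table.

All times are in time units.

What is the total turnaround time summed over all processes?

66

Timeline: | T1 0-2 | T3 2-4 | T4 4-6 | T1 6-8 | T3 8-9 | T4 9-11 | T1 11-13 | T2 13-15 | T4 15-17 | T1 17-19 | T2 19-21 | T4 21-23 | T2 23-24 | T4 24-25 |
Completion: T1=19  T2=24  T3=9  T4=25
Turnaround (C−A): T1=19  T2=15  T3=8  T4=24
Turnaround = completion − arrival: T1=19, T2=15, T3=8, T4=24
Total turnaround = 19 + 15 + 8 + 24 = 66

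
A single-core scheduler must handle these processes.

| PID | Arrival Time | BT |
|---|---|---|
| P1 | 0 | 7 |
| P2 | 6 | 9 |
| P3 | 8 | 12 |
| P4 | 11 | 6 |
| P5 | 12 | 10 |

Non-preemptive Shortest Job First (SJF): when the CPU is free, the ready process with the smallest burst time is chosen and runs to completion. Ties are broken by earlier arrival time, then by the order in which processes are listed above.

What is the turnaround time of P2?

Gantt: | P1 0-7 | P2 7-16 | P4 16-22 | P5 22-32 | P3 32-44 |
Completion: P1=7  P2=16  P3=44  P4=22  P5=32
Turnaround (C−A): P1=7  P2=10  P3=36  P4=11  P5=20
Turnaround(P2) = completion − arrival = 16 − 6 = 10

10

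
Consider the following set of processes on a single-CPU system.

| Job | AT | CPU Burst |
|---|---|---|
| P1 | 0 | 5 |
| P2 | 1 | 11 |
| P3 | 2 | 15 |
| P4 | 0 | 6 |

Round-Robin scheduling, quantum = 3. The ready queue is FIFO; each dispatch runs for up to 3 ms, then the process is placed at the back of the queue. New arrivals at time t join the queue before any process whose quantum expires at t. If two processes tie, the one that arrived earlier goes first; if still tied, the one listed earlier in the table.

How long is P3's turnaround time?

Gantt: | P1 0-3 | P4 3-6 | P2 6-9 | P3 9-12 | P1 12-14 | P4 14-17 | P2 17-20 | P3 20-23 | P2 23-26 | P3 26-29 | P2 29-31 | P3 31-37 |
Completion: P1=14  P2=31  P3=37  P4=17
Turnaround(P3) = completion − arrival = 37 − 2 = 35

35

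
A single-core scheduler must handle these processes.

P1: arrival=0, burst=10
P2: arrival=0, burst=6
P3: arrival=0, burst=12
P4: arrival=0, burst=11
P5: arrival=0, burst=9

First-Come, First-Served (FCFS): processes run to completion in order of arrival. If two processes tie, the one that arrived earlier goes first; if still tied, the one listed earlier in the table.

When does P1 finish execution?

10

Timeline: | P1 0-10 | P2 10-16 | P3 16-28 | P4 28-39 | P5 39-48 |
Completion: P1=10  P2=16  P3=28  P4=39  P5=48
Turnaround (C−A): P1=10  P2=16  P3=28  P4=39  P5=48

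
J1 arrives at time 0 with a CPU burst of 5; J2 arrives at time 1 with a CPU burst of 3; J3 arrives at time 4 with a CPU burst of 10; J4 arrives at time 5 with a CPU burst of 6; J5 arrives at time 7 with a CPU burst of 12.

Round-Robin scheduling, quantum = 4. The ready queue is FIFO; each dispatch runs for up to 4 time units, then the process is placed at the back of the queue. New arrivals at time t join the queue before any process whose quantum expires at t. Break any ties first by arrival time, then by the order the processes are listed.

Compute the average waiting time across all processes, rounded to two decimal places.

Gantt: | J1 0-4 | J2 4-7 | J3 7-11 | J1 11-12 | J4 12-16 | J5 16-20 | J3 20-24 | J4 24-26 | J5 26-30 | J3 30-32 | J5 32-36 |
Completion: J1=12  J2=7  J3=32  J4=26  J5=36
Turnaround (C−A): J1=12  J2=6  J3=28  J4=21  J5=29
Waiting times: J1=7, J2=3, J3=18, J4=15, J5=17
Average waiting = (7+3+18+15+17) / 5 = 60/5 = 12.00

12.00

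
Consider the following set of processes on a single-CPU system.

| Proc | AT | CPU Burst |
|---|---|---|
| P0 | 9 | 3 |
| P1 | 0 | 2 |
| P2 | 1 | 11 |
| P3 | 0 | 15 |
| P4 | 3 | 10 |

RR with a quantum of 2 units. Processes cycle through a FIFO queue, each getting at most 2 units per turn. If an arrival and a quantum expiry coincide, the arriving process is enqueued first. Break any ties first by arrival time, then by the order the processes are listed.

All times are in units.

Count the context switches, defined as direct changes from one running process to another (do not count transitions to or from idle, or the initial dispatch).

20

Gantt: | P1 0-2 | P3 2-4 | P2 4-6 | P4 6-8 | P3 8-10 | P2 10-12 | P4 12-14 | P0 14-16 | P3 16-18 | P2 18-20 | P4 20-22 | P0 22-23 | P3 23-25 | P2 25-27 | P4 27-29 | P3 29-31 | P2 31-33 | P4 33-35 | P3 35-37 | P2 37-38 | P3 38-41 |
Completion: P0=23  P1=2  P2=38  P3=41  P4=35
Turnaround (C−A): P0=14  P1=2  P2=37  P3=41  P4=32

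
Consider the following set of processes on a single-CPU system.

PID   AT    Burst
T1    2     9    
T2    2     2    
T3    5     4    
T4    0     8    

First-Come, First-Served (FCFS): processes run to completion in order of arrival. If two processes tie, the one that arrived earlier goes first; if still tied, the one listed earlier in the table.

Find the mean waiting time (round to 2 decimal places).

Timeline: | T4 0-8 | T1 8-17 | T2 17-19 | T3 19-23 |
Completion: T1=17  T2=19  T3=23  T4=8
Waiting times: T1=6, T2=15, T3=14, T4=0
Average waiting = (6+15+14+0) / 4 = 35/4 = 8.75

8.75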